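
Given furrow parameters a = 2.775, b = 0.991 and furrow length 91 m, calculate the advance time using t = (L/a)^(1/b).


t = (L/a)^(1/b)
t = (91/2.775)^(1/0.991)
t = 32.792793^(1/0.991)

33.8489 min


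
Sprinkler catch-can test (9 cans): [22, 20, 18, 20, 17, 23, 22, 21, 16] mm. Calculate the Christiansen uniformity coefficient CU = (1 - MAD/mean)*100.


mean = 19.888889 mm
MAD = 1.925926 mm
CU = (1 - 1.925926/19.888889)*100

90.3166 %


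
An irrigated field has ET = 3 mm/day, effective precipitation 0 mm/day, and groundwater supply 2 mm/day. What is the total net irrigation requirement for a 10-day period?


Daily deficit = ET - Pe - GW = 3 - 0 - 2 = 1 mm/day
NIR = 1 * 10 = 10 mm

10.0000 mm


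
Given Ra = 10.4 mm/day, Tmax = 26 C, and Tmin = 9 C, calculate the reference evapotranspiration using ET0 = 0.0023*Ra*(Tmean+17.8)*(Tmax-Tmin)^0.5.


Tmean = (Tmax + Tmin)/2 = (26 + 9)/2 = 17.5
ET0 = 0.0023 * 10.4 * (17.5 + 17.8) * sqrt(26 - 9)
ET0 = 0.0023 * 10.4 * 35.3 * 4.123106

3.4815 mm/day


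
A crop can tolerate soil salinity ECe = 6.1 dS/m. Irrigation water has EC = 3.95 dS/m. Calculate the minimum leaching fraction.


LR = ECiw / (5*ECe - ECiw)
LR = 3.95 / (5*6.1 - 3.95)
LR = 3.95 / 26.5500

0.1488


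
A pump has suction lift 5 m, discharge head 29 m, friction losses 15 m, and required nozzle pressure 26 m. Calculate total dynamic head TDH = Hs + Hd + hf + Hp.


TDH = Hs + Hd + hf + Hp = 5 + 29 + 15 + 26 = 75

75 m


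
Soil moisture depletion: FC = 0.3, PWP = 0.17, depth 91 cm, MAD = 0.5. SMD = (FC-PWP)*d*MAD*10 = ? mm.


SMD = (FC - PWP) * d * MAD * 10
SMD = (0.3 - 0.17) * 91 * 0.5 * 10
SMD = 0.1300 * 91 * 0.5 * 10

59.1500 mm


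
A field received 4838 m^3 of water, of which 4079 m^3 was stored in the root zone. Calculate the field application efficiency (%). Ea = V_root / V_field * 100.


Ea = V_root / V_field * 100 = 4079 / 4838 * 100 = 84.3117%

84.3117 %


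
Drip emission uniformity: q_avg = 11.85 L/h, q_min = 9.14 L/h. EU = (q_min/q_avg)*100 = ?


EU = (q_min/q_avg)*100 = (9.14/11.85)*100 = 77.1308%

77.1308 %


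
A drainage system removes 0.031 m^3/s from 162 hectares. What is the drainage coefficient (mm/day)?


DC = Q * 86400 / (A * 10000) * 1000
DC = 0.031 * 86400 / (162 * 10000) * 1000
DC = 2678400.0000 / 1620000

1.6533 mm/day


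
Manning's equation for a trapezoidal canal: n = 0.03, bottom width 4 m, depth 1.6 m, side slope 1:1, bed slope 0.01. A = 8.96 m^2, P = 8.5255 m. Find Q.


R = A/P = 8.96/8.5255 = 1.050965
Q = (1/0.03) * 8.96 * 1.050965^(2/3) * 0.01^0.5

30.8730 m^3/s


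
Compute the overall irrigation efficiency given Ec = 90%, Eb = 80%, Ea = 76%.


Ec = 0.9, Eb = 0.8, Ea = 0.76
E = 0.9 * 0.8 * 0.76 * 100 = 54.7200%

54.7200 %


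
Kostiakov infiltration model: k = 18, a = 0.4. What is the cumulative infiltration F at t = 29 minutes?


F = k * t^a = 18 * 29^0.4
F = 18 * 3.845557

69.2200 mm


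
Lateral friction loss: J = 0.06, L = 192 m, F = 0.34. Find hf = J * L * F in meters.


hf = J * L * F = 0.06 * 192 * 0.34 = 3.9168 m

3.9168 m


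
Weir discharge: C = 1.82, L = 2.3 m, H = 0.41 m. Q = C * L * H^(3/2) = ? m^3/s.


Q = C * L * H^(3/2) = 1.82 * 2.3 * 0.41^1.5 = 1.82 * 2.3 * 0.262528

1.0989 m^3/s


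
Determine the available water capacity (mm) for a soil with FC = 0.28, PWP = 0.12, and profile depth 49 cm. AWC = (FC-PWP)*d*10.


AWC = (FC - PWP) * d * 10
AWC = (0.28 - 0.12) * 49 * 10
AWC = 0.1600 * 49 * 10

78.4000 mm


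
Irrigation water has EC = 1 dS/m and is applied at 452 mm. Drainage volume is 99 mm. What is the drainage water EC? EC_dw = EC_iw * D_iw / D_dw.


EC_dw = EC_iw * D_iw / D_dw
EC_dw = 1 * 452 / 99
EC_dw = 452 / 99

4.5657 dS/m


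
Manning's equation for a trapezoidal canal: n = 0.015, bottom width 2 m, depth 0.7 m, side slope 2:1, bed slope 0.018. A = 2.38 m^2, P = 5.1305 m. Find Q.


R = A/P = 2.38/5.1305 = 0.463892
Q = (1/0.015) * 2.38 * 0.463892^(2/3) * 0.018^0.5

12.7565 m^3/s


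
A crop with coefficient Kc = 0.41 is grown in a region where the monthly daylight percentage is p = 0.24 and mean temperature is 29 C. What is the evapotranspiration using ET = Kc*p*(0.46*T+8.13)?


ET = Kc * p * (0.46*T + 8.13)
ET = 0.41 * 0.24 * (0.46*29 + 8.13)
ET = 0.41 * 0.24 * 21.4700

2.1126 mm/day


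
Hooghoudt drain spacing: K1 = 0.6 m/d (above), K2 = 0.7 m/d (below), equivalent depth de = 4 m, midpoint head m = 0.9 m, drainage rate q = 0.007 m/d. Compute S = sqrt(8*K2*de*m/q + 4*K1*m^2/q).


S^2 = 8*K2*de*m/q + 4*K1*m^2/q
S^2 = 8*0.7*4*0.9/0.007 + 4*0.6*0.9^2/0.007
S = sqrt(3157.7143)

56.1935 m


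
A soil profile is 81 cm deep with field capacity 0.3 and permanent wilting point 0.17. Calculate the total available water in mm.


AWC = (FC - PWP) * d * 10
AWC = (0.3 - 0.17) * 81 * 10
AWC = 0.1300 * 81 * 10

105.3000 mm


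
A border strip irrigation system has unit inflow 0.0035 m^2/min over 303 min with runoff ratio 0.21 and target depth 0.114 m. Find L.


L = q*t/((1+r)*Z)
L = 0.0035*303/((1+0.21)*0.114)
L = 1.0605/0.13794

7.6881 m


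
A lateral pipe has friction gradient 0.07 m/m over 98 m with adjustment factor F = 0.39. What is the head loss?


hf = J * L * F = 0.07 * 98 * 0.39 = 2.6754 m

2.6754 m


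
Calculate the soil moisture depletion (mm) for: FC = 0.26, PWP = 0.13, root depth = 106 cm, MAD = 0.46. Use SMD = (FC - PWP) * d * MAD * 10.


SMD = (FC - PWP) * d * MAD * 10
SMD = (0.26 - 0.13) * 106 * 0.46 * 10
SMD = 0.1300 * 106 * 0.46 * 10

63.3880 mm


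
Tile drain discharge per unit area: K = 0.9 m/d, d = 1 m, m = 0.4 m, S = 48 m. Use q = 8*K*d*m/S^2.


q = 8*K*d*m/S^2
q = 8*0.9*1*0.4/48^2
q = 2.8800 / 2304

0.0013 m/d


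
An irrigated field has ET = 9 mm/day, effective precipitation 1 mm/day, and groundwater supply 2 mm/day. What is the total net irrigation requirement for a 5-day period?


Daily deficit = ET - Pe - GW = 9 - 1 - 2 = 6 mm/day
NIR = 6 * 5 = 30 mm

30.0000 mm


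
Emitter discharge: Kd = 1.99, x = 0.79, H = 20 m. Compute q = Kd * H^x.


q = Kd * H^x = 1.99 * 20^0.79 = 1.99 * 10.661387

21.2162 L/h


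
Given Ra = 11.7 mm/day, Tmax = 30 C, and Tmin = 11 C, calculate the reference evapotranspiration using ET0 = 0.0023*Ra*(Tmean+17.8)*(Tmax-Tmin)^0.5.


Tmean = (Tmax + Tmin)/2 = (30 + 11)/2 = 20.5
ET0 = 0.0023 * 11.7 * (20.5 + 17.8) * sqrt(30 - 11)
ET0 = 0.0023 * 11.7 * 38.3 * 4.358899

4.4925 mm/day


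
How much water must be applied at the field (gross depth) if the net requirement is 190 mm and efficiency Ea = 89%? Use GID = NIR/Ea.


Ea = 89% = 0.89
GID = NIR / Ea = 190 / 0.89 = 213.4831 mm

213.4831 mm


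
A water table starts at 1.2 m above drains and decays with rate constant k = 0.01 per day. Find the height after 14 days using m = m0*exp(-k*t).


m = m0 * exp(-k*t)
m = 1.2 * exp(-0.01 * 14)
m = 1.2 * exp(-0.1400)

1.0432 m


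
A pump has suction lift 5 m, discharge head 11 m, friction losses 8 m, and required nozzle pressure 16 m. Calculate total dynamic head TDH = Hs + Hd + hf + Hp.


TDH = Hs + Hd + hf + Hp = 5 + 11 + 8 + 16 = 40

40 m


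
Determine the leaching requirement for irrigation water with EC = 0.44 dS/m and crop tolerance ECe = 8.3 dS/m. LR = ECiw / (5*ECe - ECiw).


LR = ECiw / (5*ECe - ECiw)
LR = 0.44 / (5*8.3 - 0.44)
LR = 0.44 / 41.0600

0.0107


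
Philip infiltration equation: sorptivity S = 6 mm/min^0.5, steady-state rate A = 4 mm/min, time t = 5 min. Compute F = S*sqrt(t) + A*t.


F = S*sqrt(t) + A*t
F = 6*sqrt(5) + 4*5
F = 6*2.236068 + 20

33.4164 mm


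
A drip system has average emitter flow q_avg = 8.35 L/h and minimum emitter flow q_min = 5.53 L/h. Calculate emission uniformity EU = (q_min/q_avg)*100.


EU = (q_min/q_avg)*100 = (5.53/8.35)*100 = 66.2275%

66.2275 %


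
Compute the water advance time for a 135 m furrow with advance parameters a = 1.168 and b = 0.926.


t = (L/a)^(1/b)
t = (135/1.168)^(1/0.926)
t = 115.582192^(1/0.926)

168.9445 min


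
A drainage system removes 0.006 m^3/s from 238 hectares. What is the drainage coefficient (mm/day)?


DC = Q * 86400 / (A * 10000) * 1000
DC = 0.006 * 86400 / (238 * 10000) * 1000
DC = 518400.0000 / 2380000

0.2178 mm/day


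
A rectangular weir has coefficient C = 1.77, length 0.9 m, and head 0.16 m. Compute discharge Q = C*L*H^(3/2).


Q = C * L * H^(3/2) = 1.77 * 0.9 * 0.16^1.5 = 1.77 * 0.9 * 0.064000

0.1020 m^3/s


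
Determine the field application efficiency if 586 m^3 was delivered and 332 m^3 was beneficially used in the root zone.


Ea = V_root / V_field * 100 = 332 / 586 * 100 = 56.6553%

56.6553 %


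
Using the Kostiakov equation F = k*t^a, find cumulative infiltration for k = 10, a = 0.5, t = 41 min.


F = k * t^a = 10 * 41^0.5
F = 10 * 6.403124

64.0312 mm


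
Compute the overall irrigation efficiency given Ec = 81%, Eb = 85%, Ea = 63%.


Ec = 0.81, Eb = 0.85, Ea = 0.63
E = 0.81 * 0.85 * 0.63 * 100 = 43.3755%

43.3755 %


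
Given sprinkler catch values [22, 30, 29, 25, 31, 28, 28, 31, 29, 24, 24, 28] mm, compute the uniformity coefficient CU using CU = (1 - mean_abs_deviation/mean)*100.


mean = 27.416667 mm
MAD = 2.444444 mm
CU = (1 - 2.444444/27.416667)*100

91.0841 %


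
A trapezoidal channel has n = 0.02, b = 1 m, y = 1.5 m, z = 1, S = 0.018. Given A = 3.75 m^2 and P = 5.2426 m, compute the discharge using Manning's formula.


R = A/P = 3.75/5.2426 = 0.715294
Q = (1/0.02) * 3.75 * 0.715294^(2/3) * 0.018^0.5

20.1200 m^3/s


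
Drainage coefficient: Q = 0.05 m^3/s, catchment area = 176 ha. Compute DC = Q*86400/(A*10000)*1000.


DC = Q * 86400 / (A * 10000) * 1000
DC = 0.05 * 86400 / (176 * 10000) * 1000
DC = 4320000.0000 / 1760000

2.4545 mm/day


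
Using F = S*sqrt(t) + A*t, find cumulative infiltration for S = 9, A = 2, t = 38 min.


F = S*sqrt(t) + A*t
F = 9*sqrt(38) + 2*38
F = 9*6.164414 + 76

131.4797 mm


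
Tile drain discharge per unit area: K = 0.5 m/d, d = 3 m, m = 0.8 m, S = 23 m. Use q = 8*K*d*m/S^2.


q = 8*K*d*m/S^2
q = 8*0.5*3*0.8/23^2
q = 9.6000 / 529

0.0181 m/d


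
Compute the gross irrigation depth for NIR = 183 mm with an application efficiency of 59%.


Ea = 59% = 0.59
GID = NIR / Ea = 183 / 0.59 = 310.1695 mm

310.1695 mm


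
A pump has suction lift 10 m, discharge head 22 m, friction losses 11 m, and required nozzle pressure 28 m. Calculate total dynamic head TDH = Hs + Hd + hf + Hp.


TDH = Hs + Hd + hf + Hp = 10 + 22 + 11 + 28 = 71

71 m


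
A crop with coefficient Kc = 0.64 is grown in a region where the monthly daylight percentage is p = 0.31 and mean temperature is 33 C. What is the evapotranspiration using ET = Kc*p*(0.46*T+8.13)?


ET = Kc * p * (0.46*T + 8.13)
ET = 0.64 * 0.31 * (0.46*33 + 8.13)
ET = 0.64 * 0.31 * 23.3100

4.6247 mm/day


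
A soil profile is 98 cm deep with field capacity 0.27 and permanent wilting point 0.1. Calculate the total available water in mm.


AWC = (FC - PWP) * d * 10
AWC = (0.27 - 0.1) * 98 * 10
AWC = 0.1700 * 98 * 10

166.6000 mm


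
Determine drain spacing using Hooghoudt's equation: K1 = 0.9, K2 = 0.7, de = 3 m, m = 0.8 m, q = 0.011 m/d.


S^2 = 8*K2*de*m/q + 4*K1*m^2/q
S^2 = 8*0.7*3*0.8/0.011 + 4*0.9*0.8^2/0.011
S = sqrt(1431.2727)

37.8322 m


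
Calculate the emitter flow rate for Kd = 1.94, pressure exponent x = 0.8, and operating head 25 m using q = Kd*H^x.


q = Kd * H^x = 1.94 * 25^0.8 = 1.94 * 13.132639

25.4773 L/h


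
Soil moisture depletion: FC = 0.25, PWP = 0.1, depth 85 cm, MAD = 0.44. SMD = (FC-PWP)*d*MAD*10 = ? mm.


SMD = (FC - PWP) * d * MAD * 10
SMD = (0.25 - 0.1) * 85 * 0.44 * 10
SMD = 0.1500 * 85 * 0.44 * 10

56.1000 mm


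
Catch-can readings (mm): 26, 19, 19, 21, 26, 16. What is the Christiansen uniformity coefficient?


mean = 21.166667 mm
MAD = 3.222222 mm
CU = (1 - 3.222222/21.166667)*100

84.7769 %


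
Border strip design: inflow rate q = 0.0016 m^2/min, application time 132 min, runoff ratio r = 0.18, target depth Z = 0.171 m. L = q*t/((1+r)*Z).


L = q*t/((1+r)*Z)
L = 0.0016*132/((1+0.18)*0.171)
L = 0.2112/0.20178

1.0467 m


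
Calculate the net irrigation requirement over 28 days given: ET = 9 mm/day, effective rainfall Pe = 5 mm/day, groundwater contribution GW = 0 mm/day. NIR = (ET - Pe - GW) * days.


Daily deficit = ET - Pe - GW = 9 - 5 - 0 = 4 mm/day
NIR = 4 * 28 = 112 mm

112.0000 mm


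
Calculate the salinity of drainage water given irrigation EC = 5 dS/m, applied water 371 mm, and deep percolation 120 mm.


EC_dw = EC_iw * D_iw / D_dw
EC_dw = 5 * 371 / 120
EC_dw = 1855 / 120

15.4583 dS/m


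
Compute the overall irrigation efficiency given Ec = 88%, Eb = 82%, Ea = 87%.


Ec = 0.88, Eb = 0.82, Ea = 0.87
E = 0.88 * 0.82 * 0.87 * 100 = 62.7792%

62.7792 %


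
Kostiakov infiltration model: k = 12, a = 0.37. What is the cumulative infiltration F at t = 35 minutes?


F = k * t^a = 12 * 35^0.37
F = 12 * 3.726535

44.7184 mm


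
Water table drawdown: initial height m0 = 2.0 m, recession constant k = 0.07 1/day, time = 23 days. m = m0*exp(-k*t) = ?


m = m0 * exp(-k*t)
m = 2.0 * exp(-0.07 * 23)
m = 2.0 * exp(-1.6100)

0.3998 m


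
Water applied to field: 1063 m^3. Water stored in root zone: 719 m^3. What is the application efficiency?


Ea = V_root / V_field * 100 = 719 / 1063 * 100 = 67.6388%

67.6388 %


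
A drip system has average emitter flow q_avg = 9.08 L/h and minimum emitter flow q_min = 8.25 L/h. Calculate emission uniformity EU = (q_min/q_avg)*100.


EU = (q_min/q_avg)*100 = (8.25/9.08)*100 = 90.8590%

90.8590 %


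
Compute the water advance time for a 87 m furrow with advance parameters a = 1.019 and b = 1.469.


t = (L/a)^(1/b)
t = (87/1.019)^(1/1.469)
t = 85.377821^(1/1.469)

20.6412 min


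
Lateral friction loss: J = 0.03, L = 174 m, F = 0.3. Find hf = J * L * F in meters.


hf = J * L * F = 0.03 * 174 * 0.3 = 1.5660 m

1.5660 m


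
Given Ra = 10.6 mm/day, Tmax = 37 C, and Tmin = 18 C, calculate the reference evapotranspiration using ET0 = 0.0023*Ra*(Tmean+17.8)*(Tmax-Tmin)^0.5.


Tmean = (Tmax + Tmin)/2 = (37 + 18)/2 = 27.5
ET0 = 0.0023 * 10.6 * (27.5 + 17.8) * sqrt(37 - 18)
ET0 = 0.0023 * 10.6 * 45.3 * 4.358899

4.8140 mm/day


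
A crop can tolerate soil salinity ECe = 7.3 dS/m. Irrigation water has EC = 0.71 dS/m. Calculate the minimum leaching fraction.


LR = ECiw / (5*ECe - ECiw)
LR = 0.71 / (5*7.3 - 0.71)
LR = 0.71 / 35.7900

0.0198


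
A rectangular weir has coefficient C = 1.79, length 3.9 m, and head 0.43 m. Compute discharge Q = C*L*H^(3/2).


Q = C * L * H^(3/2) = 1.79 * 3.9 * 0.43^1.5 = 1.79 * 3.9 * 0.281970

1.9684 m^3/s


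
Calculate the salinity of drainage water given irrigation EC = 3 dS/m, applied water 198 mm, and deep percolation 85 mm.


EC_dw = EC_iw * D_iw / D_dw
EC_dw = 3 * 198 / 85
EC_dw = 594 / 85

6.9882 dS/m


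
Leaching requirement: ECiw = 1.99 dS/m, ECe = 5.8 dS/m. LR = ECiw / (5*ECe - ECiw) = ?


LR = ECiw / (5*ECe - ECiw)
LR = 1.99 / (5*5.8 - 1.99)
LR = 1.99 / 27.0100

0.0737


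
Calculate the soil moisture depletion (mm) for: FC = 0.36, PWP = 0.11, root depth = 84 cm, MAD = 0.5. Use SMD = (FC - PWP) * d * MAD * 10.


SMD = (FC - PWP) * d * MAD * 10
SMD = (0.36 - 0.11) * 84 * 0.5 * 10
SMD = 0.2500 * 84 * 0.5 * 10

105.0000 mm


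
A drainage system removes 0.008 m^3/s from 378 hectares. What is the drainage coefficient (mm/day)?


DC = Q * 86400 / (A * 10000) * 1000
DC = 0.008 * 86400 / (378 * 10000) * 1000
DC = 691200.0000 / 3780000

0.1829 mm/day


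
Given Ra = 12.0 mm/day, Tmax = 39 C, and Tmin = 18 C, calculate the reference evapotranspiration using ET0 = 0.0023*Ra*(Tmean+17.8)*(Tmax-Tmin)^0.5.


Tmean = (Tmax + Tmin)/2 = (39 + 18)/2 = 28.5
ET0 = 0.0023 * 12.0 * (28.5 + 17.8) * sqrt(39 - 18)
ET0 = 0.0023 * 12.0 * 46.3 * 4.582576

5.8560 mm/day


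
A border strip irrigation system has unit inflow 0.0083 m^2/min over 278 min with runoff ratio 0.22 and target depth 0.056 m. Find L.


L = q*t/((1+r)*Z)
L = 0.0083*278/((1+0.22)*0.056)
L = 2.3074/0.06832

33.7734 m


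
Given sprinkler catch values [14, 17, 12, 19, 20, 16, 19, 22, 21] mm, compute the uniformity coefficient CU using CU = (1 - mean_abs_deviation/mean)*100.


mean = 17.777778 mm
MAD = 2.691358 mm
CU = (1 - 2.691358/17.777778)*100

84.8611 %


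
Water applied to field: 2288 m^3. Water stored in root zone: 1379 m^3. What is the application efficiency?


Ea = V_root / V_field * 100 = 1379 / 2288 * 100 = 60.2710%

60.2710 %


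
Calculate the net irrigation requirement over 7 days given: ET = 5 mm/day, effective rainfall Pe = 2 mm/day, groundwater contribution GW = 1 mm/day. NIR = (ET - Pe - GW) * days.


Daily deficit = ET - Pe - GW = 5 - 2 - 1 = 2 mm/day
NIR = 2 * 7 = 14 mm

14.0000 mm


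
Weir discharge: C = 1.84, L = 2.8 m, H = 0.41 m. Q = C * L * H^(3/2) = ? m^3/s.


Q = C * L * H^(3/2) = 1.84 * 2.8 * 0.41^1.5 = 1.84 * 2.8 * 0.262528

1.3525 m^3/s


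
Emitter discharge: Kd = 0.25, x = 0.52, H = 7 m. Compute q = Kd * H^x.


q = Kd * H^x = 0.25 * 7^0.52 = 0.25 * 2.750749

0.6877 L/h


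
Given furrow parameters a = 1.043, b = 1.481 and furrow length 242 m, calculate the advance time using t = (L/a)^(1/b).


t = (L/a)^(1/b)
t = (242/1.043)^(1/1.481)
t = 232.023011^(1/1.481)

39.5597 min


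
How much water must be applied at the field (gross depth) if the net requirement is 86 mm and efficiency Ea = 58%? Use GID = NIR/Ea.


Ea = 58% = 0.58
GID = NIR / Ea = 86 / 0.58 = 148.2759 mm

148.2759 mm


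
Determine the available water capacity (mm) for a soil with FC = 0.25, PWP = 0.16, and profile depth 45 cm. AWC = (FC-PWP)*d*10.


AWC = (FC - PWP) * d * 10
AWC = (0.25 - 0.16) * 45 * 10
AWC = 0.0900 * 45 * 10

40.5000 mm


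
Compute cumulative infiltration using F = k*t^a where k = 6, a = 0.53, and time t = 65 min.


F = k * t^a = 6 * 65^0.53
F = 6 * 9.137851

54.8271 mm


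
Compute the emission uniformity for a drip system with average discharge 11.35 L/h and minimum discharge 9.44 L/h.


EU = (q_min/q_avg)*100 = (9.44/11.35)*100 = 83.1718%

83.1718 %


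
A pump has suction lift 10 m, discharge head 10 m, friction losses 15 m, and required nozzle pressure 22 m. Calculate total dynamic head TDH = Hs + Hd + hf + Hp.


TDH = Hs + Hd + hf + Hp = 10 + 10 + 15 + 22 = 57

57 m


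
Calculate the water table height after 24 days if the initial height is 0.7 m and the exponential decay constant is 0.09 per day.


m = m0 * exp(-k*t)
m = 0.7 * exp(-0.09 * 24)
m = 0.7 * exp(-2.1600)

0.0807 m


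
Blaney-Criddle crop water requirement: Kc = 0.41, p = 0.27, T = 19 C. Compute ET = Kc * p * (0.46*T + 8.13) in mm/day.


ET = Kc * p * (0.46*T + 8.13)
ET = 0.41 * 0.27 * (0.46*19 + 8.13)
ET = 0.41 * 0.27 * 16.8700

1.8675 mm/day


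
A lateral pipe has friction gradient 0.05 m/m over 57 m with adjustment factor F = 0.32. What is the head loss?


hf = J * L * F = 0.05 * 57 * 0.32 = 0.9120 m

0.9120 m


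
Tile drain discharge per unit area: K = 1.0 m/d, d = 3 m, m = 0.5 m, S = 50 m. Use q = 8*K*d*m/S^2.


q = 8*K*d*m/S^2
q = 8*1.0*3*0.5/50^2
q = 12.0000 / 2500

0.0048 m/d


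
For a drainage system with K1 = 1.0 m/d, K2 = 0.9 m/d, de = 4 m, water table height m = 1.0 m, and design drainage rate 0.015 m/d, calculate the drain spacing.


S^2 = 8*K2*de*m/q + 4*K1*m^2/q
S^2 = 8*0.9*4*1.0/0.015 + 4*1.0*1.0^2/0.015
S = sqrt(2186.6667)

46.7618 m


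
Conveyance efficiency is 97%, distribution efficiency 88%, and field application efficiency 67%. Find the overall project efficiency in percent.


Ec = 0.97, Eb = 0.88, Ea = 0.67
E = 0.97 * 0.88 * 0.67 * 100 = 57.1912%

57.1912 %


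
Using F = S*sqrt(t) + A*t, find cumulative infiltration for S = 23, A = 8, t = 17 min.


F = S*sqrt(t) + A*t
F = 23*sqrt(17) + 8*17
F = 23*4.123106 + 136

230.8314 mm


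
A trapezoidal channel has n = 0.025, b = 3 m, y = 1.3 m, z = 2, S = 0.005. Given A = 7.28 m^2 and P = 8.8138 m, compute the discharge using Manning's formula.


R = A/P = 7.28/8.8138 = 0.825977
Q = (1/0.025) * 7.28 * 0.825977^(2/3) * 0.005^0.5

18.1268 m^3/s


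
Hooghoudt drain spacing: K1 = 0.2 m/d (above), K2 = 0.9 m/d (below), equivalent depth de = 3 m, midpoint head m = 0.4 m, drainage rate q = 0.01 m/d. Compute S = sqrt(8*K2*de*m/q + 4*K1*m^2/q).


S^2 = 8*K2*de*m/q + 4*K1*m^2/q
S^2 = 8*0.9*3*0.4/0.01 + 4*0.2*0.4^2/0.01
S = sqrt(876.8000)

29.6108 m


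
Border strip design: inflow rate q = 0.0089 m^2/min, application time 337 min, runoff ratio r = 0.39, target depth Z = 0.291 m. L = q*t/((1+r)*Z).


L = q*t/((1+r)*Z)
L = 0.0089*337/((1+0.39)*0.291)
L = 2.9993/0.40449

7.4150 m


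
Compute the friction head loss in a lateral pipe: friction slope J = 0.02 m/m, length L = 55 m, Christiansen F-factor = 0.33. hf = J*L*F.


hf = J * L * F = 0.02 * 55 * 0.33 = 0.3630 m

0.3630 m


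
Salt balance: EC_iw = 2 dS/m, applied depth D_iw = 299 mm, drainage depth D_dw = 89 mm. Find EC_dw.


EC_dw = EC_iw * D_iw / D_dw
EC_dw = 2 * 299 / 89
EC_dw = 598 / 89

6.7191 dS/m


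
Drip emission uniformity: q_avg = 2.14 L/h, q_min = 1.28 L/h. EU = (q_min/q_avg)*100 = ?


EU = (q_min/q_avg)*100 = (1.28/2.14)*100 = 59.8131%

59.8131 %


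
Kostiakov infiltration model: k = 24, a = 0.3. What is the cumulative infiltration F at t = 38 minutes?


F = k * t^a = 24 * 38^0.3
F = 24 * 2.978071

71.4737 mm


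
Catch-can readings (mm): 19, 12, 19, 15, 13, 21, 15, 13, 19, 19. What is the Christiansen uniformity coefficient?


mean = 16.500000 mm
MAD = 2.900000 mm
CU = (1 - 2.900000/16.500000)*100

82.4242 %


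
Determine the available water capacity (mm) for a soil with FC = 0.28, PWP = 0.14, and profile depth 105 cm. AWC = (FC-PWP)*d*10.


AWC = (FC - PWP) * d * 10
AWC = (0.28 - 0.14) * 105 * 10
AWC = 0.1400 * 105 * 10

147.0000 mm


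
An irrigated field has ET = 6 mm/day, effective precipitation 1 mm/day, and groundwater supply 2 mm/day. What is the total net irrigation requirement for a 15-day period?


Daily deficit = ET - Pe - GW = 6 - 1 - 2 = 3 mm/day
NIR = 3 * 15 = 45 mm

45.0000 mm


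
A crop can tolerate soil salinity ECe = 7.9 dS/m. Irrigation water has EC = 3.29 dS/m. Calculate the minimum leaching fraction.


LR = ECiw / (5*ECe - ECiw)
LR = 3.29 / (5*7.9 - 3.29)
LR = 3.29 / 36.2100

0.0909


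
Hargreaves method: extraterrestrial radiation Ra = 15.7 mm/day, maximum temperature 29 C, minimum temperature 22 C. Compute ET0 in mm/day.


Tmean = (Tmax + Tmin)/2 = (29 + 22)/2 = 25.5
ET0 = 0.0023 * 15.7 * (25.5 + 17.8) * sqrt(29 - 22)
ET0 = 0.0023 * 15.7 * 43.3 * 2.645751

4.1368 mm/day


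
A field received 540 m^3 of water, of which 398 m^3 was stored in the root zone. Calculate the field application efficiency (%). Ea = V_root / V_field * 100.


Ea = V_root / V_field * 100 = 398 / 540 * 100 = 73.7037%

73.7037 %


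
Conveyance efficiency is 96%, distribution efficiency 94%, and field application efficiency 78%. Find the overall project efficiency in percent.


Ec = 0.96, Eb = 0.94, Ea = 0.78
E = 0.96 * 0.94 * 0.78 * 100 = 70.3872%

70.3872 %


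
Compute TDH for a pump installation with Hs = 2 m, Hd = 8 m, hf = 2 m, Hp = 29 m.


TDH = Hs + Hd + hf + Hp = 2 + 8 + 2 + 29 = 41

41 m


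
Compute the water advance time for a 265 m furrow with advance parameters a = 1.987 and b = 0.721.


t = (L/a)^(1/b)
t = (265/1.987)^(1/0.721)
t = 133.366885^(1/0.721)

885.8537 min


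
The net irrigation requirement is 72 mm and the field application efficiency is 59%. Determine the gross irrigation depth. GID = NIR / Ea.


Ea = 59% = 0.59
GID = NIR / Ea = 72 / 0.59 = 122.0339 mm

122.0339 mm


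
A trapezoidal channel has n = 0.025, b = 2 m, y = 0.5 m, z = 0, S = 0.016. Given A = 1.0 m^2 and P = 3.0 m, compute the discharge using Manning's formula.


R = A/P = 1.0/3.0 = 0.333333
Q = (1/0.025) * 1.0 * 0.333333^(2/3) * 0.016^0.5

2.4324 m^3/s


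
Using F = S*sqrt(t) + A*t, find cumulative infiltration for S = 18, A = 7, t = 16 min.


F = S*sqrt(t) + A*t
F = 18*sqrt(16) + 7*16
F = 18*4.000000 + 112

184.0000 mm


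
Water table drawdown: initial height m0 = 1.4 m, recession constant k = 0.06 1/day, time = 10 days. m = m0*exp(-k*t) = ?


m = m0 * exp(-k*t)
m = 1.4 * exp(-0.06 * 10)
m = 1.4 * exp(-0.6000)

0.7683 m


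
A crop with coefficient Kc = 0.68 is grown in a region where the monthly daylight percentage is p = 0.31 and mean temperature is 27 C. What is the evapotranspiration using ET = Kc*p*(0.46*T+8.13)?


ET = Kc * p * (0.46*T + 8.13)
ET = 0.68 * 0.31 * (0.46*27 + 8.13)
ET = 0.68 * 0.31 * 20.5500

4.3319 mm/day


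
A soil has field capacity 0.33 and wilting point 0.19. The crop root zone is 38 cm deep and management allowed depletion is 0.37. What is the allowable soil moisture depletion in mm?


SMD = (FC - PWP) * d * MAD * 10
SMD = (0.33 - 0.19) * 38 * 0.37 * 10
SMD = 0.1400 * 38 * 0.37 * 10

19.6840 mm


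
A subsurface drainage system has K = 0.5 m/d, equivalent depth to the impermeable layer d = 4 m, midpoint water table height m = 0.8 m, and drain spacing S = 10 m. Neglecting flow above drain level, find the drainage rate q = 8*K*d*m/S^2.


q = 8*K*d*m/S^2
q = 8*0.5*4*0.8/10^2
q = 12.8000 / 100

0.1280 m/d


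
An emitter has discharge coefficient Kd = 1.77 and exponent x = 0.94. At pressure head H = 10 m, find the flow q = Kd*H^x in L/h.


q = Kd * H^x = 1.77 * 10^0.94 = 1.77 * 8.709636

15.4161 L/h


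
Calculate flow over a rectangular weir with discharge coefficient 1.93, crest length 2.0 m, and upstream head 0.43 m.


Q = C * L * H^(3/2) = 1.93 * 2.0 * 0.43^1.5 = 1.93 * 2.0 * 0.281970

1.0884 m^3/s


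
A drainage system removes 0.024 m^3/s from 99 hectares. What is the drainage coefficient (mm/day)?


DC = Q * 86400 / (A * 10000) * 1000
DC = 0.024 * 86400 / (99 * 10000) * 1000
DC = 2073600.0000 / 990000

2.0945 mm/day


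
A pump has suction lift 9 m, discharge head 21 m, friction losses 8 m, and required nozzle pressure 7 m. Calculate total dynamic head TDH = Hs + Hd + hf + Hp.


TDH = Hs + Hd + hf + Hp = 9 + 21 + 8 + 7 = 45

45 m


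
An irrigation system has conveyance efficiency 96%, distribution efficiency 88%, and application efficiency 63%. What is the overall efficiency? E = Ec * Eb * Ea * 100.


Ec = 0.96, Eb = 0.88, Ea = 0.63
E = 0.96 * 0.88 * 0.63 * 100 = 53.2224%

53.2224 %


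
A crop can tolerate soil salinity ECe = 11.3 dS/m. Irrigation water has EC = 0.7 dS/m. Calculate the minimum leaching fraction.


LR = ECiw / (5*ECe - ECiw)
LR = 0.7 / (5*11.3 - 0.7)
LR = 0.7 / 55.8000

0.0125


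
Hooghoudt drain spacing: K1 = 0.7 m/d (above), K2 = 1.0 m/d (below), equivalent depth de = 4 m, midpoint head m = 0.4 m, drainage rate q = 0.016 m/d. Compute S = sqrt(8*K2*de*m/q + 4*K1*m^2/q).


S^2 = 8*K2*de*m/q + 4*K1*m^2/q
S^2 = 8*1.0*4*0.4/0.016 + 4*0.7*0.4^2/0.016
S = sqrt(828.0000)

28.7750 m


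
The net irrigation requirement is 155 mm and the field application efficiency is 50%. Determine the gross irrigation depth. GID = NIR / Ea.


Ea = 50% = 0.5
GID = NIR / Ea = 155 / 0.5 = 310.0000 mm

310.0000 mm


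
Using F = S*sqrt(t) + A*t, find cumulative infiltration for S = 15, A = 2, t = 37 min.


F = S*sqrt(t) + A*t
F = 15*sqrt(37) + 2*37
F = 15*6.082763 + 74

165.2414 mm


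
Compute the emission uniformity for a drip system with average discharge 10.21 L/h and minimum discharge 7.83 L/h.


EU = (q_min/q_avg)*100 = (7.83/10.21)*100 = 76.6895%

76.6895 %


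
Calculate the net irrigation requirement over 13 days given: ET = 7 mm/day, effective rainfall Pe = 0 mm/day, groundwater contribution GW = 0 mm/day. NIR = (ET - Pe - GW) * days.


Daily deficit = ET - Pe - GW = 7 - 0 - 0 = 7 mm/day
NIR = 7 * 13 = 91 mm

91.0000 mm


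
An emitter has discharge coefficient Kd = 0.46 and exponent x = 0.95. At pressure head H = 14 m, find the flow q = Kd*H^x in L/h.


q = Kd * H^x = 0.46 * 14^0.95 = 0.46 * 12.269352

5.6439 L/h


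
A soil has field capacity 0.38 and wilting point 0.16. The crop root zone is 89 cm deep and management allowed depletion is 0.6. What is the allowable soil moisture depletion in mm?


SMD = (FC - PWP) * d * MAD * 10
SMD = (0.38 - 0.16) * 89 * 0.6 * 10
SMD = 0.2200 * 89 * 0.6 * 10

117.4800 mm


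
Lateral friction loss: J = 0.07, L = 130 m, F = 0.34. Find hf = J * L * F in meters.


hf = J * L * F = 0.07 * 130 * 0.34 = 3.0940 m

3.0940 m


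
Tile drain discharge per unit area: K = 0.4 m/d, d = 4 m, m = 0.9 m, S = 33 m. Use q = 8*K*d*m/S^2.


q = 8*K*d*m/S^2
q = 8*0.4*4*0.9/33^2
q = 11.5200 / 1089

0.0106 m/d


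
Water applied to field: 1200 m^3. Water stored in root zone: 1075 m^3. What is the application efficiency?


Ea = V_root / V_field * 100 = 1075 / 1200 * 100 = 89.5833%

89.5833 %


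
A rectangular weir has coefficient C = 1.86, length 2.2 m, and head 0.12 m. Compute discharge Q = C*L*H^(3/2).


Q = C * L * H^(3/2) = 1.86 * 2.2 * 0.12^1.5 = 1.86 * 2.2 * 0.041569

0.1701 m^3/s


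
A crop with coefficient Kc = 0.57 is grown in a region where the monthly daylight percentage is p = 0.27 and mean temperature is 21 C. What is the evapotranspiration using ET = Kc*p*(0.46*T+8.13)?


ET = Kc * p * (0.46*T + 8.13)
ET = 0.57 * 0.27 * (0.46*21 + 8.13)
ET = 0.57 * 0.27 * 17.7900

2.7379 mm/day


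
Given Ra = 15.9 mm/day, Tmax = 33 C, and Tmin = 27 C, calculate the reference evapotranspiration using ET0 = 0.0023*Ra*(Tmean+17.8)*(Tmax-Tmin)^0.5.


Tmean = (Tmax + Tmin)/2 = (33 + 27)/2 = 30.0
ET0 = 0.0023 * 15.9 * (30.0 + 17.8) * sqrt(33 - 27)
ET0 = 0.0023 * 15.9 * 47.8 * 2.449490

4.2818 mm/day


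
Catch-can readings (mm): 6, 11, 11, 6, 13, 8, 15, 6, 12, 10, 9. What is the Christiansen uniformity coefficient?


mean = 9.727273 mm
MAD = 2.479339 mm
CU = (1 - 2.479339/9.727273)*100

74.5115 %


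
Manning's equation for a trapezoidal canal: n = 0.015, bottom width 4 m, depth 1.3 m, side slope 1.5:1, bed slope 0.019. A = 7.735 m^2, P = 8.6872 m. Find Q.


R = A/P = 7.735/8.6872 = 0.890390
Q = (1/0.015) * 7.735 * 0.890390^(2/3) * 0.019^0.5

65.7859 m^3/s


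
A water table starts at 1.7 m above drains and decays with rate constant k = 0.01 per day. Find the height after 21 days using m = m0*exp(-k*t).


m = m0 * exp(-k*t)
m = 1.7 * exp(-0.01 * 21)
m = 1.7 * exp(-0.2100)

1.3780 m


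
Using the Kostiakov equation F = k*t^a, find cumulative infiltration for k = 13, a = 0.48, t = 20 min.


F = k * t^a = 13 * 20^0.48
F = 13 * 4.212059

54.7568 mm


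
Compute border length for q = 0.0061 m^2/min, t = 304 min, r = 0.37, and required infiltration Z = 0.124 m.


L = q*t/((1+r)*Z)
L = 0.0061*304/((1+0.37)*0.124)
L = 1.8544/0.16988

10.9159 m


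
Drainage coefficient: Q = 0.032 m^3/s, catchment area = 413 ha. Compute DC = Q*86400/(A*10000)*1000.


DC = Q * 86400 / (A * 10000) * 1000
DC = 0.032 * 86400 / (413 * 10000) * 1000
DC = 2764800.0000 / 4130000

0.6694 mm/day


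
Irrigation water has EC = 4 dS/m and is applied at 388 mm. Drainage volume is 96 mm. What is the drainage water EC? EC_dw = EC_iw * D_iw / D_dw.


EC_dw = EC_iw * D_iw / D_dw
EC_dw = 4 * 388 / 96
EC_dw = 1552 / 96

16.1667 dS/m


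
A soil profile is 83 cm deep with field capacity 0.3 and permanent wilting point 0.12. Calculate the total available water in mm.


AWC = (FC - PWP) * d * 10
AWC = (0.3 - 0.12) * 83 * 10
AWC = 0.1800 * 83 * 10

149.4000 mm


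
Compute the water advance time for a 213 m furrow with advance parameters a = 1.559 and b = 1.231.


t = (L/a)^(1/b)
t = (213/1.559)^(1/1.231)
t = 136.626042^(1/1.231)

54.2995 min


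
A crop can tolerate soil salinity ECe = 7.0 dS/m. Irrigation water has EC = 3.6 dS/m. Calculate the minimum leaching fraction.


LR = ECiw / (5*ECe - ECiw)
LR = 3.6 / (5*7.0 - 3.6)
LR = 3.6 / 31.4000

0.1146


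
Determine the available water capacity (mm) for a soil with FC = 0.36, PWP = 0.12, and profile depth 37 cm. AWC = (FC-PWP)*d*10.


AWC = (FC - PWP) * d * 10
AWC = (0.36 - 0.12) * 37 * 10
AWC = 0.2400 * 37 * 10

88.8000 mm


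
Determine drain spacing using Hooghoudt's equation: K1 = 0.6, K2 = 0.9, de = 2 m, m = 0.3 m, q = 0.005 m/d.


S^2 = 8*K2*de*m/q + 4*K1*m^2/q
S^2 = 8*0.9*2*0.3/0.005 + 4*0.6*0.3^2/0.005
S = sqrt(907.2000)

30.1198 m


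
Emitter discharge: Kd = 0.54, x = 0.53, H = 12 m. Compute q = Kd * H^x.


q = Kd * H^x = 0.54 * 12^0.53 = 0.54 * 3.732210

2.0154 L/h


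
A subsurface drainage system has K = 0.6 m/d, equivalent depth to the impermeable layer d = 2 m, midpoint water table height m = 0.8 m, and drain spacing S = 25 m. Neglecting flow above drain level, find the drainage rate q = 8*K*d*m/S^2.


q = 8*K*d*m/S^2
q = 8*0.6*2*0.8/25^2
q = 7.6800 / 625

0.0123 m/d


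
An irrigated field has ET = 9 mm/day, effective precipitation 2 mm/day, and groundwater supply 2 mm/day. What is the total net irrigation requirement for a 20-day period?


Daily deficit = ET - Pe - GW = 9 - 2 - 2 = 5 mm/day
NIR = 5 * 20 = 100 mm

100.0000 mm


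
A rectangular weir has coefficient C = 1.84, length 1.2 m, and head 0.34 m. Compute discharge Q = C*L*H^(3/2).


Q = C * L * H^(3/2) = 1.84 * 1.2 * 0.34^1.5 = 1.84 * 1.2 * 0.198252

0.4377 m^3/s


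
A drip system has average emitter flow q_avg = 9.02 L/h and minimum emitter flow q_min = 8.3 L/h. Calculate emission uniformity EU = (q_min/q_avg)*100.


EU = (q_min/q_avg)*100 = (8.3/9.02)*100 = 92.0177%

92.0177 %


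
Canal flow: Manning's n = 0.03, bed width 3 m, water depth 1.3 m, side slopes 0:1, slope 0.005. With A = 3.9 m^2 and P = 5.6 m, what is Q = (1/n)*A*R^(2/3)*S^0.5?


R = A/P = 3.9/5.6 = 0.696429
Q = (1/0.03) * 3.9 * 0.696429^(2/3) * 0.005^0.5

7.2224 m^3/s


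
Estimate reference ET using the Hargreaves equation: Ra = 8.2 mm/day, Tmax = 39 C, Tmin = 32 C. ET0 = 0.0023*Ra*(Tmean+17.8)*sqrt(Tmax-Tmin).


Tmean = (Tmax + Tmin)/2 = (39 + 32)/2 = 35.5
ET0 = 0.0023 * 8.2 * (35.5 + 17.8) * sqrt(39 - 32)
ET0 = 0.0023 * 8.2 * 53.3 * 2.645751

2.6596 mm/day


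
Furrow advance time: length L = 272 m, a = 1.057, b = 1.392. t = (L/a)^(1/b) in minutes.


t = (L/a)^(1/b)
t = (272/1.057)^(1/1.392)
t = 257.332072^(1/1.392)

53.9109 min


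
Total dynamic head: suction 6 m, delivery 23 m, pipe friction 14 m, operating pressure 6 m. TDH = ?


TDH = Hs + Hd + hf + Hp = 6 + 23 + 14 + 6 = 49

49 m


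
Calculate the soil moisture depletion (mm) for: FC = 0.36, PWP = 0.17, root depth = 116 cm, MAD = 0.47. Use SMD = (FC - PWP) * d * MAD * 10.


SMD = (FC - PWP) * d * MAD * 10
SMD = (0.36 - 0.17) * 116 * 0.47 * 10
SMD = 0.1900 * 116 * 0.47 * 10

103.5880 mm


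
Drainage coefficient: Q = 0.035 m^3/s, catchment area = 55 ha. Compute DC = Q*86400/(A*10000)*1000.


DC = Q * 86400 / (A * 10000) * 1000
DC = 0.035 * 86400 / (55 * 10000) * 1000
DC = 3024000.0000 / 550000

5.4982 mm/day


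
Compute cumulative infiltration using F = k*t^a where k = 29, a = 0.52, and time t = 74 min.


F = k * t^a = 29 * 74^0.52
F = 29 * 9.375631

271.8933 mm


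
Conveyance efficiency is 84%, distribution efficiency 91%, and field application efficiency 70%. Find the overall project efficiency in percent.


Ec = 0.84, Eb = 0.91, Ea = 0.7
E = 0.84 * 0.91 * 0.7 * 100 = 53.5080%

53.5080 %


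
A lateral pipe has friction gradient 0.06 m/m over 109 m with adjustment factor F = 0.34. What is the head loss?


hf = J * L * F = 0.06 * 109 * 0.34 = 2.2236 m

2.2236 m


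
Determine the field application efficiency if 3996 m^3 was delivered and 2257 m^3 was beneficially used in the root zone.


Ea = V_root / V_field * 100 = 2257 / 3996 * 100 = 56.4815%

56.4815 %


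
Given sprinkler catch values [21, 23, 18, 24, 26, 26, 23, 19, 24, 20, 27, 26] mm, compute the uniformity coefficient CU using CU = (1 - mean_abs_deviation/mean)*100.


mean = 23.083333 mm
MAD = 2.416667 mm
CU = (1 - 2.416667/23.083333)*100

89.5307 %


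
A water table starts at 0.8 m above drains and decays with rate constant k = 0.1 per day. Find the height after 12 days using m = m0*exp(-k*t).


m = m0 * exp(-k*t)
m = 0.8 * exp(-0.1 * 12)
m = 0.8 * exp(-1.2000)

0.2410 m


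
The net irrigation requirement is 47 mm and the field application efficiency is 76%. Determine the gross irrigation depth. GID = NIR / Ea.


Ea = 76% = 0.76
GID = NIR / Ea = 47 / 0.76 = 61.8421 mm

61.8421 mm


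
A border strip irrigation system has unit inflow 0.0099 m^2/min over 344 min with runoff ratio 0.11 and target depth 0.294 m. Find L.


L = q*t/((1+r)*Z)
L = 0.0099*344/((1+0.11)*0.294)
L = 3.4056/0.32634

10.4357 m


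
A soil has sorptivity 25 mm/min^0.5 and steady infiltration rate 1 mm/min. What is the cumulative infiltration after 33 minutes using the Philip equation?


F = S*sqrt(t) + A*t
F = 25*sqrt(33) + 1*33
F = 25*5.744563 + 33

176.6141 mm


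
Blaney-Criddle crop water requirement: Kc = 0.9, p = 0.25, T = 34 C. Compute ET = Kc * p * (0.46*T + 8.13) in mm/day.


ET = Kc * p * (0.46*T + 8.13)
ET = 0.9 * 0.25 * (0.46*34 + 8.13)
ET = 0.9 * 0.25 * 23.7700

5.3483 mm/day


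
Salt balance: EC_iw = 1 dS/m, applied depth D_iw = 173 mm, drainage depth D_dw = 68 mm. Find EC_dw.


EC_dw = EC_iw * D_iw / D_dw
EC_dw = 1 * 173 / 68
EC_dw = 173 / 68

2.5441 dS/m


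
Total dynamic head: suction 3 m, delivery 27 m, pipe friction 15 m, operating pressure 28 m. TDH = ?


TDH = Hs + Hd + hf + Hp = 3 + 27 + 15 + 28 = 73

73 m


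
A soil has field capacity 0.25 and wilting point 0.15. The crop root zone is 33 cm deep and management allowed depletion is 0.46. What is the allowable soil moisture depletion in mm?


SMD = (FC - PWP) * d * MAD * 10
SMD = (0.25 - 0.15) * 33 * 0.46 * 10
SMD = 0.1000 * 33 * 0.46 * 10

15.1800 mm


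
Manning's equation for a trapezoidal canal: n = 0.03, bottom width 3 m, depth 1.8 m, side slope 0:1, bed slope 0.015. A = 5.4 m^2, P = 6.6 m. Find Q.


R = A/P = 5.4/6.6 = 0.818182
Q = (1/0.03) * 5.4 * 0.818182^(2/3) * 0.015^0.5

19.2849 m^3/s


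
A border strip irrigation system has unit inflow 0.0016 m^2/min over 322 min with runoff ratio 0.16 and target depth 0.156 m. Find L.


L = q*t/((1+r)*Z)
L = 0.0016*322/((1+0.16)*0.156)
L = 0.5152/0.18096

2.8470 m


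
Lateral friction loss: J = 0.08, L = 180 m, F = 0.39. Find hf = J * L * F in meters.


hf = J * L * F = 0.08 * 180 * 0.39 = 5.6160 m

5.6160 m


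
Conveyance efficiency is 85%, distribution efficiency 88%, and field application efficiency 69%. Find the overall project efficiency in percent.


Ec = 0.85, Eb = 0.88, Ea = 0.69
E = 0.85 * 0.88 * 0.69 * 100 = 51.6120%

51.6120 %


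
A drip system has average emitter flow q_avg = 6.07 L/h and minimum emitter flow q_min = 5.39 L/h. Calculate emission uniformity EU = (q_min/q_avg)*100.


EU = (q_min/q_avg)*100 = (5.39/6.07)*100 = 88.7974%

88.7974 %


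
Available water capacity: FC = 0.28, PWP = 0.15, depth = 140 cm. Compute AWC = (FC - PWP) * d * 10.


AWC = (FC - PWP) * d * 10
AWC = (0.28 - 0.15) * 140 * 10
AWC = 0.1300 * 140 * 10

182.0000 mm


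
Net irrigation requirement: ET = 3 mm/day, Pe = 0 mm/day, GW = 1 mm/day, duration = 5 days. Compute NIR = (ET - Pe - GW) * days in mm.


Daily deficit = ET - Pe - GW = 3 - 0 - 1 = 2 mm/day
NIR = 2 * 5 = 10 mm

10.0000 mm


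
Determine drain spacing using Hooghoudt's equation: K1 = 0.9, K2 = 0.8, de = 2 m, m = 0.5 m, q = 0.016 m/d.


S^2 = 8*K2*de*m/q + 4*K1*m^2/q
S^2 = 8*0.8*2*0.5/0.016 + 4*0.9*0.5^2/0.016
S = sqrt(456.2500)

21.3600 m


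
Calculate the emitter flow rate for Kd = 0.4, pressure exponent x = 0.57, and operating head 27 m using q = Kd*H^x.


q = Kd * H^x = 0.4 * 27^0.57 = 0.4 * 6.544513

2.6178 L/h
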